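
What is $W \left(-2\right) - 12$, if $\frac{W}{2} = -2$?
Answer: $-4$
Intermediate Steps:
$W = -4$ ($W = 2 \left(-2\right) = -4$)
$W \left(-2\right) - 12 = \left(-4\right) \left(-2\right) - 12 = 8 - 12 = -4$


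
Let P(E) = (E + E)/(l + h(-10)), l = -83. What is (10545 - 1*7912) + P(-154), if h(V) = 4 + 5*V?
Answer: 339965/129 ≈ 2635.4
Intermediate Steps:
P(E) = -2*E/129 (P(E) = (E + E)/(-83 + (4 + 5*(-10))) = (2*E)/(-83 + (4 - 50)) = (2*E)/(-83 - 46) = (2*E)/(-129) = (2*E)*(-1/129) = -2*E/129)
(10545 - 1*7912) + P(-154) = (10545 - 1*7912) - 2/129*(-154) = (10545 - 7912) + 308/129 = 2633 + 308/129 = 339965/129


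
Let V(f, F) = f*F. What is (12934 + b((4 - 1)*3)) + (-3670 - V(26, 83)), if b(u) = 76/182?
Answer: 646684/91 ≈ 7106.4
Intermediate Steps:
b(u) = 38/91 (b(u) = 76*(1/182) = 38/91)
V(f, F) = F*f
(12934 + b((4 - 1)*3)) + (-3670 - V(26, 83)) = (12934 + 38/91) + (-3670 - 83*26) = 1177032/91 + (-3670 - 1*2158) = 1177032/91 + (-3670 - 2158) = 1177032/91 - 5828 = 646684/91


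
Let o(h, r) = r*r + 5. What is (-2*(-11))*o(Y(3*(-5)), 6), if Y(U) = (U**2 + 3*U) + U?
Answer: 902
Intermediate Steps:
Y(U) = U**2 + 4*U
o(h, r) = 5 + r**2 (o(h, r) = r**2 + 5 = 5 + r**2)
(-2*(-11))*o(Y(3*(-5)), 6) = (-2*(-11))*(5 + 6**2) = 22*(5 + 36) = 22*41 = 902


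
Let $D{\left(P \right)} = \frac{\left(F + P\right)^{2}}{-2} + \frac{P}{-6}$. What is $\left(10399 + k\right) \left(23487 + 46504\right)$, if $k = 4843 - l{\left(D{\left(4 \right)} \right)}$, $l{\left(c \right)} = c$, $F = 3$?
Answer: $\frac{6411385573}{6} \approx 1.0686 \cdot 10^{9}$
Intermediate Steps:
$D{\left(P \right)} = - \frac{\left(3 + P\right)^{2}}{2} - \frac{P}{6}$ ($D{\left(P \right)} = \frac{\left(3 + P\right)^{2}}{-2} + \frac{P}{-6} = \left(3 + P\right)^{2} \left(- \frac{1}{2}\right) + P \left(- \frac{1}{6}\right) = - \frac{\left(3 + P\right)^{2}}{2} - \frac{P}{6}$)
$k = \frac{29209}{6}$ ($k = 4843 - \left(- \frac{\left(3 + 4\right)^{2}}{2} - \frac{2}{3}\right) = 4843 - \left(- \frac{7^{2}}{2} - \frac{2}{3}\right) = 4843 - \left(\left(- \frac{1}{2}\right) 49 - \frac{2}{3}\right) = 4843 - \left(- \frac{49}{2} - \frac{2}{3}\right) = 4843 - - \frac{151}{6} = 4843 + \frac{151}{6} = \frac{29209}{6} \approx 4868.2$)
$\left(10399 + k\right) \left(23487 + 46504\right) = \left(10399 + \frac{29209}{6}\right) \left(23487 + 46504\right) = \frac{91603}{6} \cdot 69991 = \frac{6411385573}{6}$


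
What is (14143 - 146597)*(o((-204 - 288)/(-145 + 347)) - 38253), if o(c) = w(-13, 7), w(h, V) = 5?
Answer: 5066100592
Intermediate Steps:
o(c) = 5
(14143 - 146597)*(o((-204 - 288)/(-145 + 347)) - 38253) = (14143 - 146597)*(5 - 38253) = -132454*(-38248) = 5066100592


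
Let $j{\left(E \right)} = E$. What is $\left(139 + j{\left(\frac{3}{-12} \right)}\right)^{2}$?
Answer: $\frac{308025}{16} \approx 19252.0$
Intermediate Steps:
$\left(139 + j{\left(\frac{3}{-12} \right)}\right)^{2} = \left(139 + \frac{3}{-12}\right)^{2} = \left(139 + 3 \left(- \frac{1}{12}\right)\right)^{2} = \left(139 - \frac{1}{4}\right)^{2} = \left(\frac{555}{4}\right)^{2} = \frac{308025}{16}$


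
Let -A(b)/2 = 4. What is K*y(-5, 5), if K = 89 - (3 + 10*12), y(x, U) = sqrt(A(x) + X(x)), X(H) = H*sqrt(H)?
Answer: -34*sqrt(-8 - 5*I*sqrt(5)) ≈ -57.638 + 112.12*I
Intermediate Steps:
A(b) = -8 (A(b) = -2*4 = -8)
X(H) = H**(3/2)
y(x, U) = sqrt(-8 + x**(3/2))
K = -34 (K = 89 - (3 + 120) = 89 - 1*123 = 89 - 123 = -34)
K*y(-5, 5) = -34*sqrt(-8 + (-5)**(3/2)) = -34*sqrt(-8 - 5*I*sqrt(5))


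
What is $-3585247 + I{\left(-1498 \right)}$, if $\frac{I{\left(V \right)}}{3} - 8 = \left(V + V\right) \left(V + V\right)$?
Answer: $23342825$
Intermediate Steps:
$I{\left(V \right)} = 24 + 12 V^{2}$ ($I{\left(V \right)} = 24 + 3 \left(V + V\right) \left(V + V\right) = 24 + 3 \cdot 2 V 2 V = 24 + 3 \cdot 4 V^{2} = 24 + 12 V^{2}$)
$-3585247 + I{\left(-1498 \right)} = -3585247 + \left(24 + 12 \left(-1498\right)^{2}\right) = -3585247 + \left(24 + 12 \cdot 2244004\right) = -3585247 + \left(24 + 26928048\right) = -3585247 + 26928072 = 23342825$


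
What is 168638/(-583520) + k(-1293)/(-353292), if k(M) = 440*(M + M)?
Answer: 25182247521/8589706160 ≈ 2.9317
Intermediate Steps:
k(M) = 880*M (k(M) = 440*(2*M) = 880*M)
168638/(-583520) + k(-1293)/(-353292) = 168638/(-583520) + (880*(-1293))/(-353292) = 168638*(-1/583520) - 1137840*(-1/353292) = -84319/291760 + 94820/29441 = 25182247521/8589706160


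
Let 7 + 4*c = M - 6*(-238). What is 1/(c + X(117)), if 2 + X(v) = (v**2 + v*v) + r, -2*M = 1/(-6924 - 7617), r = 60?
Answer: 116328/3232900531 ≈ 3.5983e-5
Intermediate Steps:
M = 1/29082 (M = -1/(2*(-6924 - 7617)) = -1/2/(-14541) = -1/2*(-1/14541) = 1/29082 ≈ 3.4386e-5)
X(v) = 58 + 2*v**2 (X(v) = -2 + ((v**2 + v*v) + 60) = -2 + ((v**2 + v**2) + 60) = -2 + (2*v**2 + 60) = -2 + (60 + 2*v**2) = 58 + 2*v**2)
c = 41325523/116328 (c = -7/4 + (1/29082 - 6*(-238))/4 = -7/4 + (1/29082 + 1428)/4 = -7/4 + (1/4)*(41529097/29082) = -7/4 + 41529097/116328 = 41325523/116328 ≈ 355.25)
1/(c + X(117)) = 1/(41325523/116328 + (58 + 2*117**2)) = 1/(41325523/116328 + (58 + 2*13689)) = 1/(41325523/116328 + (58 + 27378)) = 1/(41325523/116328 + 27436) = 1/(3232900531/116328) = 116328/3232900531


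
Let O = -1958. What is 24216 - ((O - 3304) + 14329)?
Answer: 15149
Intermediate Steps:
24216 - ((O - 3304) + 14329) = 24216 - ((-1958 - 3304) + 14329) = 24216 - (-5262 + 14329) = 24216 - 1*9067 = 24216 - 9067 = 15149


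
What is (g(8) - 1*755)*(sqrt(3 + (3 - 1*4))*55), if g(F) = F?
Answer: -41085*sqrt(2) ≈ -58103.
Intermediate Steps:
(g(8) - 1*755)*(sqrt(3 + (3 - 1*4))*55) = (8 - 1*755)*(sqrt(3 + (3 - 1*4))*55) = (8 - 755)*(sqrt(3 + (3 - 4))*55) = -747*sqrt(3 - 1)*55 = -747*sqrt(2)*55 = -41085*sqrt(2)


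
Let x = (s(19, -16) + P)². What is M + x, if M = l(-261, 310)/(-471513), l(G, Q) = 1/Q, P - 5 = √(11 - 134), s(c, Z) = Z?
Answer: -292338061/146169030 - 22*I*√123 ≈ -2.0 - 243.99*I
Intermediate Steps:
P = 5 + I*√123 (P = 5 + √(11 - 134) = 5 + √(-123) = 5 + I*√123 ≈ 5.0 + 11.091*I)
M = -1/146169030 (M = 1/(310*(-471513)) = (1/310)*(-1/471513) = -1/146169030 ≈ -6.8414e-9)
x = (-11 + I*√123)² (x = (-16 + (5 + I*√123))² = (-11 + I*√123)² ≈ -2.0 - 243.99*I)
M + x = -1/146169030 + (11 - I*√123)²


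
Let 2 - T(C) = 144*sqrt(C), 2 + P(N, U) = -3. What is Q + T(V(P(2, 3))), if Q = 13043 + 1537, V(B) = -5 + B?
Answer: 14582 - 144*I*sqrt(10) ≈ 14582.0 - 455.37*I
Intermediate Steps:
P(N, U) = -5 (P(N, U) = -2 - 3 = -5)
T(C) = 2 - 144*sqrt(C)
Q = 14580
Q + T(V(P(2, 3))) = 14580 + (2 - 144*sqrt(-5 - 5)) = 14580 + (2 - 144*I*sqrt(10)) = 14582 - 144*I*sqrt(10)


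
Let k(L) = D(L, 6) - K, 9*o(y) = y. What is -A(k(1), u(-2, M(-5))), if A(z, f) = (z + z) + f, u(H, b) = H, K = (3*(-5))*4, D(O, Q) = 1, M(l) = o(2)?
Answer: -120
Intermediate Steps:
o(y) = y/9
M(l) = 2/9 (M(l) = (⅑)*2 = 2/9)
K = -60 (K = -15*4 = -60)
k(L) = 61 (k(L) = 1 - 1*(-60) = 1 + 60 = 61)
A(z, f) = f + 2*z (A(z, f) = 2*z + f = f + 2*z)
-A(k(1), u(-2, M(-5))) = -(-2 + 2*61) = -(-2 + 122) = -1*120 = -120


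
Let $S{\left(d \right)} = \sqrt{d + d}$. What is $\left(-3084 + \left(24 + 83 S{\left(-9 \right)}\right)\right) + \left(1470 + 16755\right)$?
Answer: $15165 + 249 i \sqrt{2} \approx 15165.0 + 352.14 i$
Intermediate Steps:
$S{\left(d \right)} = \sqrt{2} \sqrt{d}$ ($S{\left(d \right)} = \sqrt{2 d} = \sqrt{2} \sqrt{d}$)
$\left(-3084 + \left(24 + 83 S{\left(-9 \right)}\right)\right) + \left(1470 + 16755\right) = \left(-3084 + \left(24 + 83 \sqrt{2} \sqrt{-9}\right)\right) + \left(1470 + 16755\right) = \left(-3084 + \left(24 + 83 \sqrt{2} \cdot 3 i\right)\right) + 18225 = \left(-3084 + \left(24 + 83 \cdot 3 i \sqrt{2}\right)\right) + 18225 = \left(-3084 + \left(24 + 249 i \sqrt{2}\right)\right) + 18225 = \left(-3060 + 249 i \sqrt{2}\right) + 18225 = 15165 + 249 i \sqrt{2}$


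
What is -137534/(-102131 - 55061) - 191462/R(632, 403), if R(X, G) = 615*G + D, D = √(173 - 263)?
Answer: 32970155926651/321861854590836 + 191462*I*√10/20475714705 ≈ 0.10244 + 2.9569e-5*I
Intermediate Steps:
D = 3*I*√10 (D = √(-90) = 3*I*√10 ≈ 9.4868*I)
R(X, G) = 615*G + 3*I*√10
-137534/(-102131 - 55061) - 191462/R(632, 403) = -137534/(-102131 - 55061) - 191462/(615*403 + 3*I*√10) = -137534/(-157192) - 191462/(247845 + 3*I*√10) = -137534*(-1/157192) - 191462/(247845 + 3*I*√10) = 68767/78596 - 191462/(247845 + 3*I*√10)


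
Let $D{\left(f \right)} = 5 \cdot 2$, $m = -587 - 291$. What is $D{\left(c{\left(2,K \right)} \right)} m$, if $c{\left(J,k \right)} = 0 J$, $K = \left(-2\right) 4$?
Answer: $-8780$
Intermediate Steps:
$K = -8$
$c{\left(J,k \right)} = 0$
$m = -878$ ($m = -587 - 291 = -878$)
$D{\left(f \right)} = 10$
$D{\left(c{\left(2,K \right)} \right)} m = 10 \left(-878\right) = -8780$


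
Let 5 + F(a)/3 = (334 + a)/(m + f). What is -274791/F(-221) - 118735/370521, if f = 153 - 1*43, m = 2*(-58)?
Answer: 18510426647/4816773 ≈ 3842.9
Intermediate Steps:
m = -116
f = 110 (f = 153 - 43 = 110)
F(a) = -182 - a/2 (F(a) = -15 + 3*((334 + a)/(-116 + 110)) = -15 + 3*((334 + a)/(-6)) = -15 + 3*((334 + a)*(-⅙)) = -15 + 3*(-167/3 - a/6) = -15 + (-167 - a/2) = -182 - a/2)
-274791/F(-221) - 118735/370521 = -274791/(-182 - ½*(-221)) - 118735/370521 = -274791/(-182 + 221/2) - 118735*1/370521 = -274791/(-143/2) - 118735/370521 = -274791*(-2/143) - 118735/370521 = 49962/13 - 118735/370521 = 18510426647/4816773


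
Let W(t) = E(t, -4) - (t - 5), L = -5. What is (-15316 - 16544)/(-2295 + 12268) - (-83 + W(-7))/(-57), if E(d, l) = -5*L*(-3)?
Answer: -3272078/568461 ≈ -5.7560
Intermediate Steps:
E(d, l) = -75 (E(d, l) = -5*(-5)*(-3) = 25*(-3) = -75)
W(t) = -70 - t (W(t) = -75 - (t - 5) = -75 - (-5 + t) = -75 + (5 - t) = -70 - t)
(-15316 - 16544)/(-2295 + 12268) - (-83 + W(-7))/(-57) = (-15316 - 16544)/(-2295 + 12268) - (-83 + (-70 - 1*(-7)))/(-57) = -31860/9973 - (-1)*(-83 + (-70 + 7))/57 = -31860*1/9973 - (-1)*(-83 - 63)/57 = -31860/9973 - (-1)*(-146)/57 = -31860/9973 - 1*146/57 = -31860/9973 - 146/57 = -3272078/568461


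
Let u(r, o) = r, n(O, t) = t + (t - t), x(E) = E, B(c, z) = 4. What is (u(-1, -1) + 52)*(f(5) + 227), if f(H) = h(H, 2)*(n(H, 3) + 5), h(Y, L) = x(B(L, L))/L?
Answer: 12393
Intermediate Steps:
h(Y, L) = 4/L
n(O, t) = t (n(O, t) = t + 0 = t)
f(H) = 16 (f(H) = (4/2)*(3 + 5) = (4*(½))*8 = 2*8 = 16)
(u(-1, -1) + 52)*(f(5) + 227) = (-1 + 52)*(16 + 227) = 51*243 = 12393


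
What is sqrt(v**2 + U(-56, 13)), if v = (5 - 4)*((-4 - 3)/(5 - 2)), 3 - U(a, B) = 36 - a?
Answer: 4*I*sqrt(47)/3 ≈ 9.1409*I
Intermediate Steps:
U(a, B) = -33 + a (U(a, B) = 3 - (36 - a) = 3 + (-36 + a) = -33 + a)
v = -7/3 (v = 1*(-7/3) = -7/3 ≈ -2.3333)
sqrt(v**2 + U(-56, 13)) = sqrt((-7/3)**2 + (-33 - 56)) = sqrt(49/9 - 89) = sqrt(-752/9) = 4*I*sqrt(47)/3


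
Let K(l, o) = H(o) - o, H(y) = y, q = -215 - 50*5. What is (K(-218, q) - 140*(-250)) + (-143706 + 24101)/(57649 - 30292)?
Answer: 957375395/27357 ≈ 34996.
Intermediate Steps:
q = -465 (q = -215 - 1*250 = -215 - 250 = -465)
K(l, o) = 0 (K(l, o) = o - o = 0)
(K(-218, q) - 140*(-250)) + (-143706 + 24101)/(57649 - 30292) = (0 - 140*(-250)) + (-143706 + 24101)/(57649 - 30292) = (0 + 35000) - 119605/27357 = 35000 - 119605*1/27357 = 35000 - 119605/27357 = 957375395/27357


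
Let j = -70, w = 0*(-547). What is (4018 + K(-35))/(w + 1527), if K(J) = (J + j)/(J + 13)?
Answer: 88501/33594 ≈ 2.6344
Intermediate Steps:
w = 0
K(J) = (-70 + J)/(13 + J) (K(J) = (J - 70)/(J + 13) = (-70 + J)/(13 + J))
(4018 + K(-35))/(w + 1527) = (4018 + (-70 - 35)/(13 - 35))/(0 + 1527) = (4018 - 105/(-22))/1527 = (4018 - 1/22*(-105))*(1/1527) = (4018 + 105/22)*(1/1527) = (88501/22)*(1/1527) = 88501/33594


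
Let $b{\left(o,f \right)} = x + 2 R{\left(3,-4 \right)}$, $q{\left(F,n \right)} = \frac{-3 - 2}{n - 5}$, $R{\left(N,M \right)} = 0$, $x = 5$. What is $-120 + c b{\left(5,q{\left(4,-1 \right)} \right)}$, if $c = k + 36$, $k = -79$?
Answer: $-335$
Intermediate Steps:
$c = -43$ ($c = -79 + 36 = -43$)
$q{\left(F,n \right)} = - \frac{5}{-5 + n}$
$b{\left(o,f \right)} = 5$ ($b{\left(o,f \right)} = 5 + 2 \cdot 0 = 5 + 0 = 5$)
$-120 + c b{\left(5,q{\left(4,-1 \right)} \right)} = -120 - 215 = -335$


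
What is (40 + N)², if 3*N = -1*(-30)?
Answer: 2500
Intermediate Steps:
N = 10 (N = (-1*(-30))/3 = (⅓)*30 = 10)
(40 + N)² = (40 + 10)² = 50² = 2500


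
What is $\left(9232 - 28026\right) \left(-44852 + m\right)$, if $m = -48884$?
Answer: $1761674384$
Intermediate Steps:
$\left(9232 - 28026\right) \left(-44852 + m\right) = \left(9232 - 28026\right) \left(-44852 - 48884\right) = \left(-18794\right) \left(-93736\right) = 1761674384$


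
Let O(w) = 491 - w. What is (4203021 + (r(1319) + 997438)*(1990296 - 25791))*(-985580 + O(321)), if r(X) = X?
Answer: -1933440761058965460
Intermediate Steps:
(4203021 + (r(1319) + 997438)*(1990296 - 25791))*(-985580 + O(321)) = (4203021 + (1319 + 997438)*(1990296 - 25791))*(-985580 + (491 - 1*321)) = (4203021 + 998757*1964505)*(-985580 + (491 - 321)) = (4203021 + 1962063120285)*(-985580 + 170) = 1962067323306*(-985410) = -1933440761058965460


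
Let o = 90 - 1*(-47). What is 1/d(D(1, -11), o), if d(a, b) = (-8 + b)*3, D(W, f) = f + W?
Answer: 1/387 ≈ 0.0025840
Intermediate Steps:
D(W, f) = W + f
o = 137 (o = 90 + 47 = 137)
d(a, b) = -24 + 3*b
1/d(D(1, -11), o) = 1/(-24 + 3*137) = 1/(-24 + 411) = 1/387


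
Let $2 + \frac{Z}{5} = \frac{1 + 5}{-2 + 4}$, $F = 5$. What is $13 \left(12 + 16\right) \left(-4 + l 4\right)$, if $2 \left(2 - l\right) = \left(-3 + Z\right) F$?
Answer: $-5824$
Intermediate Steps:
$Z = 5$ ($Z = -10 + 5 \frac{1 + 5}{-2 + 4} = -10 + 5 \cdot \frac{6}{2} = -10 + 5 \cdot 6 \cdot \frac{1}{2} = -10 + 5 \cdot 3 = -10 + 15 = 5$)
$l = -3$ ($l = 2 - \frac{\left(-3 + 5\right) 5}{2} = 2 - \frac{2 \cdot 5}{2} = 2 - 5 = -3$)
$13 \left(12 + 16\right) \left(-4 + l 4\right) = 13 \left(12 + 16\right) \left(-4 - 12\right) = 13 \cdot 28 \left(-4 - 12\right) = 364 \left(-16\right) = -5824$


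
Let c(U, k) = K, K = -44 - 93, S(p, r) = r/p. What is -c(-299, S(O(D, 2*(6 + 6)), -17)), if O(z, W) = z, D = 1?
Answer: 137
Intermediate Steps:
K = -137
c(U, k) = -137
-c(-299, S(O(D, 2*(6 + 6)), -17)) = -1*(-137) = 137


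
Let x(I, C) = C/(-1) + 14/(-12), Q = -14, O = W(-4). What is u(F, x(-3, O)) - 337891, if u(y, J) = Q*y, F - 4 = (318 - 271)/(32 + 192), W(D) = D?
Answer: -5407199/16 ≈ -3.3795e+5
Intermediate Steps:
O = -4
x(I, C) = -7/6 - C (x(I, C) = C*(-1) + 14*(-1/12) = -C - 7/6 = -7/6 - C)
F = 943/224 (F = 4 + (318 - 271)/(32 + 192) = 4 + 47/224 = 943/224 ≈ 4.2098)
u(y, J) = -14*y
u(F, x(-3, O)) - 337891 = -14*943/224 - 337891 = -943/16 - 337891 = -5407199/16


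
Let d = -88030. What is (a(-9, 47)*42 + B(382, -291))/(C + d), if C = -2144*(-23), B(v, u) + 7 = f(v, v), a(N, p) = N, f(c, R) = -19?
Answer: 202/19359 ≈ 0.010434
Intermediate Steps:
B(v, u) = -26 (B(v, u) = -7 - 19 = -26)
C = 49312
(a(-9, 47)*42 + B(382, -291))/(C + d) = (-9*42 - 26)/(49312 - 88030) = (-378 - 26)/(-38718) = -404*(-1/38718) = 202/19359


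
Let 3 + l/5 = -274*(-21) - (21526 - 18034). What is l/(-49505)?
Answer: -2259/9901 ≈ -0.22816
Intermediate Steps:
l = 11295 (l = -15 + 5*(-274*(-21) - (21526 - 18034)) = -15 + 5*(5754 - 1*3492) = -15 + 5*(5754 - 3492) = -15 + 5*2262 = -15 + 11310 = 11295)
l/(-49505) = 11295/(-49505) = 11295*(-1/49505) = -2259/9901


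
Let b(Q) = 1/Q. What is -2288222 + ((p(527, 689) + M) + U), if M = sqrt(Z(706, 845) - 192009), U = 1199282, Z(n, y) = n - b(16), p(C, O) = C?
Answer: -1088413 + I*sqrt(3060849)/4 ≈ -1.0884e+6 + 437.38*I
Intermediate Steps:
Z(n, y) = -1/16 + n (Z(n, y) = n - 1/16 = -1/16 + n)
M = I*sqrt(3060849)/4 (M = sqrt((-1/16 + 706) - 192009) = sqrt(11295/16 - 192009) = sqrt(-3060849/16) = I*sqrt(3060849)/4 ≈ 437.38*I)
-2288222 + ((p(527, 689) + M) + U) = -2288222 + ((527 + I*sqrt(3060849)/4) + 1199282) = -2288222 + (1199809 + I*sqrt(3060849)/4) = -1088413 + I*sqrt(3060849)/4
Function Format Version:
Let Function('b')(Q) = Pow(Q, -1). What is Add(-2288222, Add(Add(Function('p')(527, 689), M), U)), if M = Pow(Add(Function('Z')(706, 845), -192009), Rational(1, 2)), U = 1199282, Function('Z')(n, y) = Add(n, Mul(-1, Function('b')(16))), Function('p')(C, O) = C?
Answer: Add(-1088413, Mul(Rational(1, 4), I, Pow(3060849, Rational(1, 2)))) ≈ Add(-1.0884e+6, Mul(437.38, I))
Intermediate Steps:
Function('Z')(n, y) = Add(Rational(-1, 16), n) (Function('Z')(n, y) = Add(n, Mul(-1, Pow(16, -1))) = Add(n, Mul(-1, Rational(1, 16))) = Add(n, Rational(-1, 16)) = Add(Rational(-1, 16), n))
M = Mul(Rational(1, 4), I, Pow(3060849, Rational(1, 2))) (M = Pow(Add(Add(Rational(-1, 16), 706), -192009), Rational(1, 2)) = Pow(Add(Rational(11295, 16), -192009), Rational(1, 2)) = Pow(Rational(-3060849, 16), Rational(1, 2)) = Mul(Rational(1, 4), I, Pow(3060849, Rational(1, 2))) ≈ Mul(437.38, I))
Add(-2288222, Add(Add(Function('p')(527, 689), M), U)) = Add(-2288222, Add(Add(527, Mul(Rational(1, 4), I, Pow(3060849, Rational(1, 2)))), 1199282)) = Add(-2288222, Add(1199809, Mul(Rational(1, 4), I, Pow(3060849, Rational(1, 2))))) = Add(-1088413, Mul(Rational(1, 4), I, Pow(3060849, Rational(1, 2))))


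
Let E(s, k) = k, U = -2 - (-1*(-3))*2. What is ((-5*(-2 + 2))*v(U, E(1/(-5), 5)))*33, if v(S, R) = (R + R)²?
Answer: 0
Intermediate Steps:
U = -8 (U = -2 - 3*2 = -2 - 1*6 = -2 - 6 = -8)
v(S, R) = 4*R² (v(S, R) = (2*R)² = 4*R²)
((-5*(-2 + 2))*v(U, E(1/(-5), 5)))*33 = ((-5*(-2 + 2))*(4*5²))*33 = ((-5*0)*(4*25))*33 = (0*100)*33 = 0*33 = 0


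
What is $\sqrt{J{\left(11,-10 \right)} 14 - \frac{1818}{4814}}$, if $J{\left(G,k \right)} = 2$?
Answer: $\frac{\sqrt{160034209}}{2407} \approx 5.2557$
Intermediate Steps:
$\sqrt{J{\left(11,-10 \right)} 14 - \frac{1818}{4814}} = \sqrt{2 \cdot 14 - \frac{1818}{4814}} = \sqrt{28 - \frac{909}{2407}} = \sqrt{\frac{66487}{2407}} = \frac{\sqrt{160034209}}{2407}$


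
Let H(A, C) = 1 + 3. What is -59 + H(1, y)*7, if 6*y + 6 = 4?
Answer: -31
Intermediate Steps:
y = -⅓ (y = -1 + (⅙)*4 = -1 + ⅔ = -⅓ ≈ -0.33333)
H(A, C) = 4
-59 + H(1, y)*7 = -59 + 4*7 = -59 + 28 = -31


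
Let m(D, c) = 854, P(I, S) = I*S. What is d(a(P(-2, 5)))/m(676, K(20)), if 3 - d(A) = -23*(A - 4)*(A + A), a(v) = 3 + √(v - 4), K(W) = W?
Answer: -779/854 + 46*I*√14/427 ≈ -0.91218 + 0.40308*I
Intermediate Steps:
a(v) = 3 + √(-4 + v)
d(A) = 3 + 46*A*(-4 + A) (d(A) = 3 - (-23)*(A - 4)*(A + A) = 3 - (-23)*(-4 + A)*(2*A) = 3 - (-23)*2*A*(-4 + A) = 3 - (-46)*A*(-4 + A) = 3 + 46*A*(-4 + A))
d(a(P(-2, 5)))/m(676, K(20)) = (3 - 184*(3 + √(-4 - 2*5)) + 46*(3 + √(-4 - 2*5))²)/854 = (3 - 184*(3 + √(-4 - 10)) + 46*(3 + √(-4 - 10))²)*(1/854) = (3 - 184*(3 + √(-14)) + 46*(3 + √(-14))²)*(1/854) = (3 - 184*(3 + I*√14) + 46*(3 + I*√14)²)*(1/854) = (3 + (-552 - 184*I*√14) + 46*(3 + I*√14)²)*(1/854) = (-549 + 46*(3 + I*√14)² - 184*I*√14)*(1/854) = -9/14 + 23*(3 + I*√14)²/427 - 92*I*√14/427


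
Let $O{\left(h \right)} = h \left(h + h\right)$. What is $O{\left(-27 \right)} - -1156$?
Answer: $2614$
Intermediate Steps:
$O{\left(h \right)} = 2 h^{2}$ ($O{\left(h \right)} = h 2 h = 2 h^{2}$)
$O{\left(-27 \right)} - -1156 = 2 \left(-27\right)^{2} - -1156 = 2 \cdot 729 + 1156 = 1458 + 1156 = 2614$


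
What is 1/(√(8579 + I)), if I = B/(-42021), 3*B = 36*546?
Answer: √3816633363/5722089 ≈ 0.010797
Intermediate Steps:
B = 6552 (B = (36*546)/3 = (⅓)*19656 = 6552)
I = -104/667 (I = 6552/(-42021) = 6552*(-1/42021) = -104/667 ≈ -0.15592)
1/(√(8579 + I)) = 1/(√(8579 - 104/667)) = 1/(√(5722089/667)) = 1/(√3816633363/667) = √3816633363/5722089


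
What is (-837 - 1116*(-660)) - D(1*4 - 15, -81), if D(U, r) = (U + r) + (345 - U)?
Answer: 735459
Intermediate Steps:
D(U, r) = 345 + r
(-837 - 1116*(-660)) - D(1*4 - 15, -81) = (-837 - 1116*(-660)) - (345 - 81) = (-837 + 736560) - 1*264 = 735723 - 264 = 735459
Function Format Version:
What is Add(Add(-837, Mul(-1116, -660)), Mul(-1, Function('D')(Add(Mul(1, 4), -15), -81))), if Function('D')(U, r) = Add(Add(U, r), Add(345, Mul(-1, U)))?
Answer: 735459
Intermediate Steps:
Function('D')(U, r) = Add(345, r)
Add(Add(-837, Mul(-1116, -660)), Mul(-1, Function('D')(Add(Mul(1, 4), -15), -81))) = Add(Add(-837, Mul(-1116, -660)), Mul(-1, Add(345, -81))) = Add(Add(-837, 736560), Mul(-1, 264)) = Add(735723, -264) = 735459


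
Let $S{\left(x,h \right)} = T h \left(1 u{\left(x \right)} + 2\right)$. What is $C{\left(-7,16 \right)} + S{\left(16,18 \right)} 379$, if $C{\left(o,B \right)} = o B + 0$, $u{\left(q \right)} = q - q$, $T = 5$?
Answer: $68108$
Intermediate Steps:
$u{\left(q \right)} = 0$
$S{\left(x,h \right)} = 10 h$ ($S{\left(x,h \right)} = 5 h \left(1 \cdot 0 + 2\right) = 5 h \left(0 + 2\right) = 5 h 2 = 10 h$)
$C{\left(o,B \right)} = B o$ ($C{\left(o,B \right)} = B o + 0 = B o$)
$C{\left(-7,16 \right)} + S{\left(16,18 \right)} 379 = 16 \left(-7\right) + 10 \cdot 18 \cdot 379 = -112 + 180 \cdot 379 = -112 + 68220 = 68108$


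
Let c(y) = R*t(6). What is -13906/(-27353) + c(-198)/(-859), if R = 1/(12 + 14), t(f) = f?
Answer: 9129779/17967703 ≈ 0.50812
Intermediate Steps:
R = 1/26 ≈ 0.038462
c(y) = 3/13 (c(y) = (1/26)*6 = 3/13)
-13906/(-27353) + c(-198)/(-859) = -13906/(-27353) + (3/13)/(-859) = -13906*(-1/27353) + (3/13)*(-1/859) = 818/1609 - 3/11167 = 9129779/17967703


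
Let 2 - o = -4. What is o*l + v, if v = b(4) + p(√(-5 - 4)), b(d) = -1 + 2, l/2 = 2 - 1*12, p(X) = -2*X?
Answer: -119 - 6*I ≈ -119.0 - 6.0*I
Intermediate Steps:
o = 6 (o = 2 - 1*(-4) = 2 + 4 = 6)
l = -20 (l = 2*(2 - 1*12) = 2*(2 - 12) = 2*(-10) = -20)
b(d) = 1
v = 1 - 6*I (v = 1 - 2*√(-5 - 4) = 1 - 6*I ≈ 1.0 - 6.0*I)
o*l + v = 6*(-20) + (1 - 6*I) = -120 + (1 - 6*I) = -119 - 6*I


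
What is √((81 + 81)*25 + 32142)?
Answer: 4*√2262 ≈ 190.24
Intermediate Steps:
√((81 + 81)*25 + 32142) = √(162*25 + 32142) = √(4050 + 32142) = √36192 = 4*√2262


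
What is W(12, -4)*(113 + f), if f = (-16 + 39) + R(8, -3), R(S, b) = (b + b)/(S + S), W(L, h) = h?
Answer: -1085/2 ≈ -542.50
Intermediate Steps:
R(S, b) = b/S (R(S, b) = (2*b)/((2*S)) = (2*b)*(1/(2*S)) = b/S)
f = 181/8 (f = (-16 + 39) - 3/8 = 23 - 3*⅛ = 23 - 3/8 = 181/8 ≈ 22.625)
W(12, -4)*(113 + f) = -4*(113 + 181/8) = -4*1085/8 = -1085/2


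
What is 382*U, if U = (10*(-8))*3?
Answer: -91680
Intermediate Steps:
U = -240 (U = -80*3 = -240)
382*U = 382*(-240) = -91680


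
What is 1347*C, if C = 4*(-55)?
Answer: -296340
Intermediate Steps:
C = -220
1347*C = 1347*(-220) = -296340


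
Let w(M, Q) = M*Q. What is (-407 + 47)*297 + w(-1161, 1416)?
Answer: -1750896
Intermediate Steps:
(-407 + 47)*297 + w(-1161, 1416) = (-407 + 47)*297 - 1161*1416 = -360*297 - 1643976 = -106920 - 1643976 = -1750896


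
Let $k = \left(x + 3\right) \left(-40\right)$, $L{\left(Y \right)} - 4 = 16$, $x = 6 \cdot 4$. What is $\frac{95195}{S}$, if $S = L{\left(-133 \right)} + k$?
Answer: $- \frac{19039}{212} \approx -89.807$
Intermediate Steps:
$x = 24$
$L{\left(Y \right)} = 20$ ($L{\left(Y \right)} = 4 + 16 = 20$)
$k = -1080$ ($k = \left(24 + 3\right) \left(-40\right) = 27 \left(-40\right) = -1080$)
$S = -1060$ ($S = 20 - 1080 = -1060$)
$\frac{95195}{S} = \frac{95195}{-1060} = 95195 \left(- \frac{1}{1060}\right) = - \frac{19039}{212}$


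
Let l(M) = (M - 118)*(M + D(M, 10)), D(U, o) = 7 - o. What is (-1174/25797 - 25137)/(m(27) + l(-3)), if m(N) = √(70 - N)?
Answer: -156927407846/4531956767 + 648460363*√43/13595870301 ≈ -34.314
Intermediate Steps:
l(M) = (-118 + M)*(-3 + M) (l(M) = (M - 118)*(M + (7 - 1*10)) = (-118 + M)*(M + (7 - 10)) = (-118 + M)*(M - 3) = (-118 + M)*(-3 + M))
(-1174/25797 - 25137)/(m(27) + l(-3)) = (-1174/25797 - 25137)/(√(70 - 1*27) + (354 + (-3)² - 121*(-3))) = (-1174*1/25797 - 25137)/(√(70 - 27) + (354 + 9 + 363)) = (-1174/25797 - 25137)/(√43 + 726) = -648460363/(25797*(726 + √43))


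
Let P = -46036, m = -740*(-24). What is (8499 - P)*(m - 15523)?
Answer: 121994795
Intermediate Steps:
m = 17760
(8499 - P)*(m - 15523) = (8499 - 1*(-46036))*(17760 - 15523) = (8499 + 46036)*2237 = 54535*2237 = 121994795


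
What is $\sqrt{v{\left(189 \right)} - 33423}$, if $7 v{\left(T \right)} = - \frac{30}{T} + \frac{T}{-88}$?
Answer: $\frac{i \sqrt{28536036562}}{924} \approx 182.82 i$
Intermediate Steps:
$v{\left(T \right)} = - \frac{30}{7 T} - \frac{T}{616}$ ($v{\left(T \right)} = \frac{- \frac{30}{T} + \frac{T}{-88}}{7} = \frac{- \frac{30}{T} + T \left(- \frac{1}{88}\right)}{7} = \frac{- \frac{30}{T} - \frac{T}{88}}{7} = - \frac{30}{7 T} - \frac{T}{616}$)
$\sqrt{v{\left(189 \right)} - 33423} = \sqrt{\frac{-2640 - 189^{2}}{616 \cdot 189} - 33423} = \sqrt{\frac{1}{616} \cdot \frac{1}{189} \left(-2640 - 35721\right) - 33423} = \sqrt{\frac{1}{616} \cdot \frac{1}{189} \left(-38361\right) - 33423} = \sqrt{- \frac{12787}{38808} - 33423} = \sqrt{- \frac{1297092571}{38808}} = \frac{i \sqrt{28536036562}}{924}$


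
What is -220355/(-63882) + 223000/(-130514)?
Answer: 7256863235/4168747674 ≈ 1.7408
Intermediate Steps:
-220355/(-63882) + 223000/(-130514) = -220355*(-1/63882) + 223000*(-1/130514) = 220355/63882 - 111500/65257 = 7256863235/4168747674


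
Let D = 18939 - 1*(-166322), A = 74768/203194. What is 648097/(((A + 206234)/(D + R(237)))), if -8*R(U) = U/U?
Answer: 97587590056987083/167622344656 ≈ 5.8219e+5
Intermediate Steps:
A = 37384/101597 (A = 74768*(1/203194) = 37384/101597 ≈ 0.36796)
D = 185261 (D = 18939 + 166322 = 185261)
R(U) = -⅛ (R(U) = -U/(8*U) = -⅛*1 = -⅛)
648097/(((A + 206234)/(D + R(237)))) = 648097/(((37384/101597 + 206234)/(185261 - ⅛))) = 648097/((20952793082/(101597*(1482087/8)))) = 648097/(((20952793082/101597)*(8/1482087))) = 648097/(167622344656/150575592939) = 648097*(150575592939/167622344656) = 97587590056987083/167622344656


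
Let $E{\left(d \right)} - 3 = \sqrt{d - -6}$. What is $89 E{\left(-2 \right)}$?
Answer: $445$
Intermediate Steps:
$E{\left(d \right)} = 3 + \sqrt{6 + d}$ ($E{\left(d \right)} = 3 + \sqrt{d - -6} = 3 + \sqrt{d + 6} = 3 + \sqrt{6 + d}$)
$89 E{\left(-2 \right)} = 89 \left(3 + \sqrt{6 - 2}\right) = 89 \left(3 + \sqrt{4}\right) = 89 \left(3 + 2\right) = 89 \cdot 5 = 445$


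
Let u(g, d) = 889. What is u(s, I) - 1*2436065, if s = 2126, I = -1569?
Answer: -2435176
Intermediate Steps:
u(s, I) - 1*2436065 = 889 - 1*2436065 = 889 - 2436065 = -2435176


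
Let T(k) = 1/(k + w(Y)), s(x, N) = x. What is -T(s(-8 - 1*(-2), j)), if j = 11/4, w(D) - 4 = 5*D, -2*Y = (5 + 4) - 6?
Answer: 2/19 ≈ 0.10526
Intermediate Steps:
Y = -3/2 (Y = -((5 + 4) - 6)/2 = -(9 - 6)/2 = -½*3 = -3/2 ≈ -1.5000)
w(D) = 4 + 5*D
j = 11/4 (j = 11*(¼) = 11/4 ≈ 2.7500)
T(k) = 1/(-7/2 + k) (T(k) = 1/(k + (4 + 5*(-3/2))) = 1/(k + (4 - 15/2)) = 1/(k - 7/2) = 1/(-7/2 + k))
-T(s(-8 - 1*(-2), j)) = -2/(-7 + 2*(-8 - 1*(-2))) = -2/(-7 + 2*(-8 + 2)) = -2/(-7 + 2*(-6)) = -2/(-7 - 12) = -2/(-19) = -2*(-1)/19 = -1*(-2/19) = 2/19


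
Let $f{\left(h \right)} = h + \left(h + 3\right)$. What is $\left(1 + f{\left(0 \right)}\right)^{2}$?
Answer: $16$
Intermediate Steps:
$f{\left(h \right)} = 3 + 2 h$ ($f{\left(h \right)} = h + \left(3 + h\right) = 3 + 2 h$)
$\left(1 + f{\left(0 \right)}\right)^{2} = \left(1 + \left(3 + 2 \cdot 0\right)\right)^{2} = \left(1 + \left(3 + 0\right)\right)^{2} = \left(1 + 3\right)^{2} = 4^{2} = 16$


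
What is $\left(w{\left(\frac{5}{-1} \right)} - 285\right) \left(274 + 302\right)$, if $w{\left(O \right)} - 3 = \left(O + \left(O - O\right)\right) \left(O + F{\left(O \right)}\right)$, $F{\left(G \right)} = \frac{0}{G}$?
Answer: $-148032$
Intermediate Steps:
$F{\left(G \right)} = 0$
$w{\left(O \right)} = 3 + O^{2}$ ($w{\left(O \right)} = 3 + \left(O + \left(O - O\right)\right) \left(O + 0\right) = 3 + \left(O + 0\right) O = 3 + O O = 3 + O^{2}$)
$\left(w{\left(\frac{5}{-1} \right)} - 285\right) \left(274 + 302\right) = \left(\left(3 + \left(\frac{5}{-1}\right)^{2}\right) - 285\right) \left(274 + 302\right) = \left(\left(3 + \left(5 \left(-1\right)\right)^{2}\right) - 285\right) 576 = \left(\left(3 + \left(-5\right)^{2}\right) - 285\right) 576 = \left(\left(3 + 25\right) - 285\right) 576 = \left(28 - 285\right) 576 = \left(-257\right) 576 = -148032$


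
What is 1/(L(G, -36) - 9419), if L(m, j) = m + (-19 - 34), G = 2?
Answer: -1/9470 ≈ -0.00010560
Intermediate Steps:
L(m, j) = -53 + m (L(m, j) = m - 53 = -53 + m)
1/(L(G, -36) - 9419) = 1/((-53 + 2) - 9419) = 1/(-51 - 9419) = 1/(-9470) = -1/9470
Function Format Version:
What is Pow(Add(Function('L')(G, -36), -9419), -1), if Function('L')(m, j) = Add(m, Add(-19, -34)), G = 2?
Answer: Rational(-1, 9470) ≈ -0.00010560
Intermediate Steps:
Function('L')(m, j) = Add(-53, m) (Function('L')(m, j) = Add(m, -53) = Add(-53, m))
Pow(Add(Function('L')(G, -36), -9419), -1) = Pow(Add(Add(-53, 2), -9419), -1) = Pow(Add(-51, -9419), -1) = Pow(-9470, -1) = Rational(-1, 9470)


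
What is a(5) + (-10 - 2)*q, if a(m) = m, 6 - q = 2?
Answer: -43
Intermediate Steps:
q = 4 (q = 6 - 1*2 = 6 - 2 = 4)
a(5) + (-10 - 2)*q = 5 + (-10 - 2)*4 = 5 - 12*4 = 5 - 48 = -43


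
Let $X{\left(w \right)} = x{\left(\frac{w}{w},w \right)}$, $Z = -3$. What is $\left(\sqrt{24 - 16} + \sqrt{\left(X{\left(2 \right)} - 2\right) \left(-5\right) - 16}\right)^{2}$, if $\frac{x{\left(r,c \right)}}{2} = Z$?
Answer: $32 + 16 \sqrt{3} \approx 59.713$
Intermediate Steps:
$x{\left(r,c \right)} = -6$ ($x{\left(r,c \right)} = 2 \left(-3\right) = -6$)
$X{\left(w \right)} = -6$
$\left(\sqrt{24 - 16} + \sqrt{\left(X{\left(2 \right)} - 2\right) \left(-5\right) - 16}\right)^{2} = \left(\sqrt{24 - 16} + \sqrt{\left(-6 - 2\right) \left(-5\right) - 16}\right)^{2} = \left(\sqrt{8} + \sqrt{\left(-8\right) \left(-5\right) - 16}\right)^{2} = \left(2 \sqrt{2} + \sqrt{40 - 16}\right)^{2} = \left(2 \sqrt{2} + \sqrt{24}\right)^{2} = \left(2 \sqrt{2} + 2 \sqrt{6}\right)^{2}$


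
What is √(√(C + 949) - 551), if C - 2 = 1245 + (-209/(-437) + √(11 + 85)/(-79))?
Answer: √(-1819120439 + 1817*√1817*√(3991001 - 92*√6))/1817 ≈ 22.453*I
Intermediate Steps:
C = 28692/23 - 4*√6/79 (C = 2 + (1245 + (-209/(-437) + √(11 + 85)/(-79))) = 2 + (1245 + (-209*(-1/437) + √96*(-1/79))) = 2 + (1245 + (11/23 + (4*√6)*(-1/79))) = 2 + (1245 + (11/23 - 4*√6/79)) = 2 + (28646/23 - 4*√6/79) = 28692/23 - 4*√6/79 ≈ 1247.4)
√(√(C + 949) - 551) = √(√((28692/23 - 4*√6/79) + 949) - 551) = √(√(50519/23 - 4*√6/79) - 551) = √(-551 + √(50519/23 - 4*√6/79))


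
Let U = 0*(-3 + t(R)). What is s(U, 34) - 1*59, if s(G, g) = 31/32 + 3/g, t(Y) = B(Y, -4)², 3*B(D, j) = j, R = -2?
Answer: -31521/544 ≈ -57.943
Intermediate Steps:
B(D, j) = j/3
t(Y) = 16/9 (t(Y) = ((⅓)*(-4))² = (-4/3)² = 16/9)
U = 0 (U = 0*(-3 + 16/9) = 0*(-11/9) = 0)
s(G, g) = 31/32 + 3/g (s(G, g) = 31*(1/32) + 3/g = 31/32 + 3/g)
s(U, 34) - 1*59 = (31/32 + 3/34) - 1*59 = (31/32 + 3*(1/34)) - 59 = (31/32 + 3/34) - 59 = 575/544 - 59 = -31521/544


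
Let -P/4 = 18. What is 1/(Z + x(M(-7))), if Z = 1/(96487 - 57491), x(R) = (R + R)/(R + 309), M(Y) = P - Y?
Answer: -2378756/1267309 ≈ -1.8770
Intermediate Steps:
P = -72 (P = -4*18 = -72)
M(Y) = -72 - Y
x(R) = 2*R/(309 + R) (x(R) = (2*R)/(309 + R) = 2*R/(309 + R))
Z = 1/38996 ≈ 2.5644e-5
1/(Z + x(M(-7))) = 1/(1/38996 + 2*(-72 - 1*(-7))/(309 + (-72 - 1*(-7)))) = 1/(1/38996 + 2*(-72 + 7)/(309 + (-72 + 7))) = 1/(1/38996 + 2*(-65)/(309 - 65)) = 1/(1/38996 + 2*(-65)/244) = 1/(1/38996 + 2*(-65)*(1/244)) = 1/(1/38996 - 65/122) = 1/(-1267309/2378756) = -2378756/1267309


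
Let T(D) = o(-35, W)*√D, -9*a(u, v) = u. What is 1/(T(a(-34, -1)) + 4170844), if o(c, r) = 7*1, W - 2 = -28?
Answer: 18768798/78281728524679 - 21*√34/156563457049358 ≈ 2.3976e-7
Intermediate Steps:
a(u, v) = -u/9
W = -26 (W = 2 - 28 = -26)
o(c, r) = 7
T(D) = 7*√D
1/(T(a(-34, -1)) + 4170844) = 1/(7*√(-⅑*(-34)) + 4170844) = 1/(7*√(34/9) + 4170844) = 1/(7*(√34/3) + 4170844) = 1/(7*√34/3 + 4170844) = 1/(4170844 + 7*√34/3)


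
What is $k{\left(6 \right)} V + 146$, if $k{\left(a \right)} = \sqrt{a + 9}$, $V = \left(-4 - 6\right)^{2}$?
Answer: $146 + 100 \sqrt{15} \approx 533.3$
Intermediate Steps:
$V = 100$ ($V = \left(-4 - 6\right)^{2} = \left(-10\right)^{2} = 100$)
$k{\left(a \right)} = \sqrt{9 + a}$
$k{\left(6 \right)} V + 146 = \sqrt{9 + 6} \cdot 100 + 146 = \sqrt{15} \cdot 100 + 146 = 100 \sqrt{15} + 146 = 146 + 100 \sqrt{15}$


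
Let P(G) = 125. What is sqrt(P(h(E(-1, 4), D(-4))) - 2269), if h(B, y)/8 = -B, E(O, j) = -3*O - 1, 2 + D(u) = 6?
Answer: 4*I*sqrt(134) ≈ 46.303*I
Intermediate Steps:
D(u) = 4 (D(u) = -2 + 6 = 4)
E(O, j) = -1 - 3*O
h(B, y) = -8*B (h(B, y) = 8*(-B) = -8*B)
sqrt(P(h(E(-1, 4), D(-4))) - 2269) = sqrt(125 - 2269) = sqrt(-2144) = 4*I*sqrt(134)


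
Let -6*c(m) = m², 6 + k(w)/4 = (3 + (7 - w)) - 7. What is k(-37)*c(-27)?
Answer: -16524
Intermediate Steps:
k(w) = -12 - 4*w (k(w) = -24 + 4*((3 + (7 - w)) - 7) = -24 + 4*((10 - w) - 7) = -24 + 4*(3 - w) = -24 + (12 - 4*w) = -12 - 4*w)
c(m) = -m²/6
k(-37)*c(-27) = (-12 - 4*(-37))*(-⅙*(-27)²) = (-12 + 148)*(-⅙*729) = 136*(-243/2) = -16524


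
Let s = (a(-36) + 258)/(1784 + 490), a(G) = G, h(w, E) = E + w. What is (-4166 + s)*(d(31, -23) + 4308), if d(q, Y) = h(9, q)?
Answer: -6864957196/379 ≈ -1.8113e+7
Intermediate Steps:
d(q, Y) = 9 + q (d(q, Y) = q + 9 = 9 + q)
s = 37/379 (s = (-36 + 258)/(1784 + 490) = 222/2274 = 222*(1/2274) = 37/379 ≈ 0.097625)
(-4166 + s)*(d(31, -23) + 4308) = (-4166 + 37/379)*((9 + 31) + 4308) = -1578877*(40 + 4308)/379 = -1578877/379*4348 = -6864957196/379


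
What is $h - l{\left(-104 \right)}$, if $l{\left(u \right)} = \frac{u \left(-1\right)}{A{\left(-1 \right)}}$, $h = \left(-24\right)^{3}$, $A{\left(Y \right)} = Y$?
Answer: $-13720$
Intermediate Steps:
$h = -13824$
$l{\left(u \right)} = u$ ($l{\left(u \right)} = \frac{u \left(-1\right)}{-1} = - u \left(-1\right) = u$)
$h - l{\left(-104 \right)} = -13824 - -104 = -13824 + 104 = -13720$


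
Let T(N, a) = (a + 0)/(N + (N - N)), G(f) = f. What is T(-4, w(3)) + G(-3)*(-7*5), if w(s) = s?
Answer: 417/4 ≈ 104.25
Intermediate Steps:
T(N, a) = a/N (T(N, a) = a/(N + 0) = a/N)
T(-4, w(3)) + G(-3)*(-7*5) = 3/(-4) - (-21)*5 = 3*(-1/4) - 3*(-35) = -3/4 + 105 = 417/4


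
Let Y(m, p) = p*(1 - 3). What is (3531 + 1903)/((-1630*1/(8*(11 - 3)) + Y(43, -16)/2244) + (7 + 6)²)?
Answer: 97551168/2576929 ≈ 37.856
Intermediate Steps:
Y(m, p) = -2*p (Y(m, p) = p*(-2) = -2*p)
(3531 + 1903)/((-1630*1/(8*(11 - 3)) + Y(43, -16)/2244) + (7 + 6)²) = (3531 + 1903)/((-1630*1/(8*(11 - 3)) - 2*(-16)/2244) + (7 + 6)²) = 5434/((-1630/(8*8) + 32*(1/2244)) + 13²) = 5434/((-1630/64 + 8/561) + 169) = 5434/((-1630*1/64 + 8/561) + 169) = 5434/((-815/32 + 8/561) + 169) = 5434/(-456959/17952 + 169) = 5434/(2576929/17952) = 5434*(17952/2576929) = 97551168/2576929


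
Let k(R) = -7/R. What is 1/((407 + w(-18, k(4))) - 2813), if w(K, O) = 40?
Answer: -1/2366 ≈ -0.00042265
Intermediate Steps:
1/((407 + w(-18, k(4))) - 2813) = 1/((407 + 40) - 2813) = 1/(447 - 2813) = 1/(-2366) = -1/2366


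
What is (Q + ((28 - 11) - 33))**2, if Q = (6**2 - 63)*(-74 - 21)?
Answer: 6497401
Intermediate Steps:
Q = 2565 (Q = (36 - 63)*(-95) = -27*(-95) = 2565)
(Q + ((28 - 11) - 33))**2 = (2565 + ((28 - 11) - 33))**2 = (2565 + (17 - 33))**2 = (2565 - 16)**2 = 2549**2 = 6497401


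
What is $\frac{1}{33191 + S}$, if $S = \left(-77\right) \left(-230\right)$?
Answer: $\frac{1}{50901} \approx 1.9646 \cdot 10^{-5}$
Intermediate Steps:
$S = 17710$
$\frac{1}{33191 + S} = \frac{1}{33191 + 17710} = \frac{1}{50901}$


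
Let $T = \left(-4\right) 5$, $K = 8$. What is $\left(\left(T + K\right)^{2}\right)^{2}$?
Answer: $20736$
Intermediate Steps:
$T = -20$
$\left(\left(T + K\right)^{2}\right)^{2} = \left(\left(-20 + 8\right)^{2}\right)^{2} = \left(\left(-12\right)^{2}\right)^{2} = 144^{2} = 20736$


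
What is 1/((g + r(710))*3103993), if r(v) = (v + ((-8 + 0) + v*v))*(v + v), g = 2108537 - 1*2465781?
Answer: 1/2223891778752828 ≈ 4.4966e-16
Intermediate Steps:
g = -357244 (g = 2108537 - 2465781 = -357244)
r(v) = 2*v*(-8 + v + v²) (r(v) = (v + (-8 + v²))*(2*v) = (-8 + v + v²)*(2*v) = 2*v*(-8 + v + v²))
1/((g + r(710))*3103993) = 1/(-357244 + 2*710*(-8 + 710 + 710²)*3103993) = (1/3103993)/(-357244 + 2*710*(-8 + 710 + 504100)) = (1/3103993)/(-357244 + 2*710*504802) = (1/3103993)/(-357244 + 716818840) = (1/3103993)/716461596 = (1/716461596)*(1/3103993) = 1/2223891778752828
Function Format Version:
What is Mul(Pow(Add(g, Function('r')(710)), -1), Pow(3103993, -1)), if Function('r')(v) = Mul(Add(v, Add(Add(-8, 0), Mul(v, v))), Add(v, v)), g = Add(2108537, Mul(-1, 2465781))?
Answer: Rational(1, 2223891778752828) ≈ 4.4966e-16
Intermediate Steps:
g = -357244 (g = Add(2108537, -2465781) = -357244)
Function('r')(v) = Mul(2, v, Add(-8, v, Pow(v, 2))) (Function('r')(v) = Mul(Add(v, Add(-8, Pow(v, 2))), Mul(2, v)) = Mul(Add(-8, v, Pow(v, 2)), Mul(2, v)) = Mul(2, v, Add(-8, v, Pow(v, 2))))
Mul(Pow(Add(g, Function('r')(710)), -1), Pow(3103993, -1)) = Mul(Pow(Add(-357244, Mul(2, 710, Add(-8, 710, Pow(710, 2)))), -1), Pow(3103993, -1)) = Mul(Pow(Add(-357244, Mul(2, 710, Add(-8, 710, 504100))), -1), Rational(1, 3103993)) = Mul(Pow(Add(-357244, Mul(2, 710, 504802)), -1), Rational(1, 3103993)) = Mul(Pow(Add(-357244, 716818840), -1), Rational(1, 3103993)) = Mul(Pow(716461596, -1), Rational(1, 3103993)) = Mul(Rational(1, 716461596), Rational(1, 3103993)) = Rational(1, 2223891778752828)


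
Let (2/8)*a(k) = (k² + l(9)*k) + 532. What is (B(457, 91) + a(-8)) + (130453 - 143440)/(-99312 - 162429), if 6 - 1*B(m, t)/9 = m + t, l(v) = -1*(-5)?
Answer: -231549209/87247 ≈ -2653.9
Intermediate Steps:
l(v) = 5
B(m, t) = 54 - 9*m - 9*t (B(m, t) = 54 - 9*(m + t) = 54 + (-9*m - 9*t) = 54 - 9*m - 9*t)
a(k) = 2128 + 4*k² + 20*k (a(k) = 4*((k² + 5*k) + 532) = 4*(532 + k² + 5*k) = 2128 + 4*k² + 20*k)
(B(457, 91) + a(-8)) + (130453 - 143440)/(-99312 - 162429) = ((54 - 9*457 - 9*91) + (2128 + 4*(-8)² + 20*(-8))) + (130453 - 143440)/(-99312 - 162429) = ((54 - 4113 - 819) + (2128 + 4*64 - 160)) - 12987/(-261741) = (-4878 + (2128 + 256 - 160)) - 12987*(-1/261741) = (-4878 + 2224) + 4329/87247 = -2654 + 4329/87247 = -231549209/87247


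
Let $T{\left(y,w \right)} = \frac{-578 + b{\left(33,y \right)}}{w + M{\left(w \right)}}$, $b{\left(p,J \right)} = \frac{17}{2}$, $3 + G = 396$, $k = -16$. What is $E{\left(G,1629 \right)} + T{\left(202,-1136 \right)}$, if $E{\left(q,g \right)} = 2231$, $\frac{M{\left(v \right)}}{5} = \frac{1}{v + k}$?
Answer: $\frac{171783203}{76981} \approx 2231.5$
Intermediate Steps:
$G = 393$ ($G = -3 + 396 = 393$)
$b{\left(p,J \right)} = \frac{17}{2}$ ($b{\left(p,J \right)} = 17 \cdot \frac{1}{2} = \frac{17}{2}$)
$M{\left(v \right)} = \frac{5}{-16 + v}$ ($M{\left(v \right)} = \frac{5}{v - 16} = \frac{5}{-16 + v}$)
$T{\left(y,w \right)} = - \frac{1139}{2 \left(w + \frac{5}{-16 + w}\right)}$ ($T{\left(y,w \right)} = \frac{-578 + \frac{17}{2}}{w + \frac{5}{-16 + w}} = - \frac{1139}{2 \left(w + \frac{5}{-16 + w}\right)}$)
$E{\left(G,1629 \right)} + T{\left(202,-1136 \right)} = 2231 + \frac{1139 \left(16 - -1136\right)}{2 \left(5 - 1136 \left(-16 - 1136\right)\right)} = 2231 + \frac{1139 \left(16 + 1136\right)}{2 \left(5 - -1308672\right)} = 2231 + \frac{1139}{2} \frac{1}{5 + 1308672} \cdot 1152 = 2231 + \frac{1139}{2} \cdot \frac{1}{1308677} \cdot 1152 = 2231 + \frac{38592}{76981} = \frac{171783203}{76981}$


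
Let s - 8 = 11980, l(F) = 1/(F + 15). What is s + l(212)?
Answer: 2721277/227 ≈ 11988.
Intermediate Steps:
l(F) = 1/(15 + F)
s = 11988 (s = 8 + 11980 = 11988)
s + l(212) = 11988 + 1/(15 + 212) = 11988 + 1/227 = 2721277/227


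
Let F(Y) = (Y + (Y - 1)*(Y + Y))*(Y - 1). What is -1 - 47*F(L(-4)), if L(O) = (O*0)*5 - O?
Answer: -3949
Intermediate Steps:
L(O) = -O (L(O) = 0*5 - O = 0 - O = -O)
F(Y) = (-1 + Y)*(Y + 2*Y*(-1 + Y)) (F(Y) = (Y + (-1 + Y)*(2*Y))*(-1 + Y) = (Y + 2*Y*(-1 + Y))*(-1 + Y) = (-1 + Y)*(Y + 2*Y*(-1 + Y)))
-1 - 47*F(L(-4)) = -1 - 47*(-1*(-4))*(1 - (-3)*(-4) + 2*(-1*(-4))²) = -1 - 188*(1 - 3*4 + 2*4²) = -1 - 188*(1 - 12 + 2*16) = -1 - 188*(1 - 12 + 32) = -1 - 188*21 = -1 - 47*84 = -1 - 3948 = -3949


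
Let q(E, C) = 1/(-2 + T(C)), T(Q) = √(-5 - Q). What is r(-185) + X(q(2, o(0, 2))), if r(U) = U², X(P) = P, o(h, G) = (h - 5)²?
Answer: 581824/17 - I*√30/34 ≈ 34225.0 - 0.16109*I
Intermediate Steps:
o(h, G) = (-5 + h)²
q(E, C) = 1/(-2 + √(-5 - C))
r(-185) + X(q(2, o(0, 2))) = (-185)² + 1/(-2 + √(-5 - (-5 + 0)²)) = 34225 + 1/(-2 + √(-5 - 1*(-5)²)) = 34225 + 1/(-2 + √(-5 - 1*25)) = 34225 + 1/(-2 + √(-5 - 25)) = 34225 + 1/(-2 + √(-30)) = 34225 + 1/(-2 + I*√30)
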